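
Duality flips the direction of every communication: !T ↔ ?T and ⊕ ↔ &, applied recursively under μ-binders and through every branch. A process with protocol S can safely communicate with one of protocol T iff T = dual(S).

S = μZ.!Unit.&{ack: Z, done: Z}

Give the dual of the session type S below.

μZ → μZ  (binder kept)
  !Unit → ?Unit
    &{ack,done} → ⊕{ack,done}  (offer→select)
      [ack]
        Z self-dual
      [done]
        Z self-dual

μZ.?Unit.⊕{ack: Z, done: Z}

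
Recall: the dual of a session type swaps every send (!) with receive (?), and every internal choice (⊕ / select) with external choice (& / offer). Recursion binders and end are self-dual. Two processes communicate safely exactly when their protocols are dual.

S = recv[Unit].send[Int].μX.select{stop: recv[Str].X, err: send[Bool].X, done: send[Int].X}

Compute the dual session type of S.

send[Unit].recv[Int].μX.offer{stop: send[Str].X, err: recv[Bool].X, done: recv[Int].X}

recv[Unit] → send[Unit]
  send[Int] → recv[Int]
    μX → μX  (rec unchanged)
      select{stop,err,done} → offer{stop,err,done}  (⊕→&)
        • stop:
          recv[Str] → send[Str]
            dual(X) = X
        • err:
          send[Bool] → recv[Bool]
            dual(X) = X
        • done:
          send[Int] → recv[Int]
            dual(X) = X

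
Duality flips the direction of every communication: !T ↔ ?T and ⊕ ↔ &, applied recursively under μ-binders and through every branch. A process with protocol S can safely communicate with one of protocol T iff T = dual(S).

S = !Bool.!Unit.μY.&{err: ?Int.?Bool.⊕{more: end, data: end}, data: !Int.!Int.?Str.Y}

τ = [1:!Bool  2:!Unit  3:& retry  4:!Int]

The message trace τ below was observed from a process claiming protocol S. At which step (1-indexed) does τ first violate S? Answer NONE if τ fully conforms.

3

step 1: !Bool  ok  now at !Unit.μY.…
step 2: !Unit  ok  now at μY.…
step 3: got & retry, protocol expects & err or & data  ✗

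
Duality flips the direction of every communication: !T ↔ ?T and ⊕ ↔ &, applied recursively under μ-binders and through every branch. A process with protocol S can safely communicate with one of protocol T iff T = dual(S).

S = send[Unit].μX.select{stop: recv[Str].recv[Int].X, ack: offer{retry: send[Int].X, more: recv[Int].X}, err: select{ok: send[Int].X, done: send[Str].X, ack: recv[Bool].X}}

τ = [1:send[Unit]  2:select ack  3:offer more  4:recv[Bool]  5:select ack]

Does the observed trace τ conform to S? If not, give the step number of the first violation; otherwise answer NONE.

4

@1 send[Unit]  ok  cont: μX.…
@2 select ack  ok  cont: offer{retry: send[Int].μX.…, more: recv[Int].μX.…}
@3 offer more  ok  cont: recv[Int].μX.…
@4 got recv[Bool], protocol expects recv[Int]  ✗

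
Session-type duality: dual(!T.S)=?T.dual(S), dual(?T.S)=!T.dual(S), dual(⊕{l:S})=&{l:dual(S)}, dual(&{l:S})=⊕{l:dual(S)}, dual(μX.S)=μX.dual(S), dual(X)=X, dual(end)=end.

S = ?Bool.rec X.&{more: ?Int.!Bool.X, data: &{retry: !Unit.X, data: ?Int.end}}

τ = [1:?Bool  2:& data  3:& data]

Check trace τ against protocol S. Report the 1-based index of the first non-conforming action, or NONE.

[1] ?Bool  match  cont: rec X.…
[2] & data  match  cont: &{retry: !Unit.rec X.…, data: ?Int.end}
[3] & data  match  cont: ?Int.end
trace exhausted — no violation

NONE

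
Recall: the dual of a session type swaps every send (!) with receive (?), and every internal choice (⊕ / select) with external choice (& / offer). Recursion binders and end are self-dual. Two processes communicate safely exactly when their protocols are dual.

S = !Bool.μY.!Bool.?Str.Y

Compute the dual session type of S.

!Bool → ?Bool
  μY → μY  (rec unchanged)
    !Bool → ?Bool
      ?Str → !Str
        Y self-dual

?Bool.μY.?Bool.!Str.Y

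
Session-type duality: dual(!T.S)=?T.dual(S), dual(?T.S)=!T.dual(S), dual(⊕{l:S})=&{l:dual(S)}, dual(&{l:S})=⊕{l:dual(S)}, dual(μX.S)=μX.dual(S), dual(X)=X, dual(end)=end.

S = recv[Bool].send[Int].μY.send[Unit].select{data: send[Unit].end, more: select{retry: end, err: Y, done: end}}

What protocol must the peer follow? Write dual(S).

recv[Bool] = send[Bool]
  send[Int] = recv[Int]
    μY = μY  (binder kept)
      send[Unit] = recv[Unit]
        select{data,more} = offer{data,more}  (select→offer)
          [data]
            send[Unit] = recv[Unit]
              end self-dual
          [more]
            select{retry,err,done} = offer{retry,err,done}  (select→offer)
              [retry]
                end self-dual
              [err]
                Y self-dual
              [done]
                end self-dual

send[Bool].recv[Int].μY.recv[Unit].offer{data: recv[Unit].end, more: offer{retry: end, err: Y, done: end}}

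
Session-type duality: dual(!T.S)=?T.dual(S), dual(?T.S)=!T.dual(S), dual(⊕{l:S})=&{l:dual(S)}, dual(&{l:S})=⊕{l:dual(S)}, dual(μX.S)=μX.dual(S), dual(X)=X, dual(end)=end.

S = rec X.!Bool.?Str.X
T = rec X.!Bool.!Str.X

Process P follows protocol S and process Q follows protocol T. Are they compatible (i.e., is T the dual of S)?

rec X ‖ rec X  ok (binder kept)
  !Bool ‖ !Bool  ✗ same direction on both sides — not dual

NO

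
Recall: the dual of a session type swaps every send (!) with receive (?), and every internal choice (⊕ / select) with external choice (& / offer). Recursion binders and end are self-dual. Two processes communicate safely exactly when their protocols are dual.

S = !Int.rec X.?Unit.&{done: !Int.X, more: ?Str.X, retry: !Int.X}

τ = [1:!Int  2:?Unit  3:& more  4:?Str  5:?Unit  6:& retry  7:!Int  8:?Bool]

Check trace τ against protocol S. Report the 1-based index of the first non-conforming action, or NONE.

8

[1] !Int  ✓  cont: rec X.…
[2] ?Unit  ✓  cont: &{done: !Int.rec X.…, more: ?Str.rec X.…, retry: !Int.rec X.…}
[3] & more  ✓  cont: ?Str.rec X.…
[4] ?Str  ✓  cont: rec X.…
[5] ?Unit  ✓  cont: &{done: !Int.rec X.…, more: ?Str.rec X.…, retry: !Int.rec X.…}
[6] & retry  ✓  cont: !Int.rec X.…
[7] !Int  ✓  cont: rec X.…
[8] got ?Bool, protocol expects ?Unit  ✗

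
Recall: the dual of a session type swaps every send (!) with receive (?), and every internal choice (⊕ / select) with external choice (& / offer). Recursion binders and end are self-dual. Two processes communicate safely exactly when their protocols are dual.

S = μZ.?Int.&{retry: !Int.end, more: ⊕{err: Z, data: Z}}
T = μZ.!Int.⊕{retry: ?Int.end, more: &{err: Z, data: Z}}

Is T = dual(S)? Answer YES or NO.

μZ | μZ  ok (rec unchanged)
  ?Int | !Int  ok
    &{retry,more} | ⊕{retry,more}  ok same labels
      case retry:
        !Int | ?Int  ok
          end | end  ok
      case more:
        ⊕{err,data} | &{err,data}  ok same labels
          case err:
            Z | Z  ok
          case data:
            Z | Z  ok

YES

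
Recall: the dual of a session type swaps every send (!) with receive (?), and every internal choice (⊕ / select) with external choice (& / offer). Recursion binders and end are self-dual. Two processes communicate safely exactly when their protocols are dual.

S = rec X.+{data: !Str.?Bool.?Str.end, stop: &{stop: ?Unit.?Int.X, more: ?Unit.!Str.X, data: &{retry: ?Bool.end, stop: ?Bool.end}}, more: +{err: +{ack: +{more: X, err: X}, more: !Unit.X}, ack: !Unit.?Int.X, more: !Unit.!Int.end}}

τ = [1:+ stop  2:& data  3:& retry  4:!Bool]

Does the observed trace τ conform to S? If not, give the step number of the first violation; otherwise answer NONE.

[1] + stop  ✓  residual = &{stop: ?Unit.?Int.rec X.…, more: ?Unit.!Str.rec X.…, data: &{retry: ?Bool.end, stop: ?Bool.end}}
[2] & data  ✓  residual = &{retry: ?Bool.end, stop: ?Bool.end}
[3] & retry  ✓  residual = ?Bool.end
[4] got !Bool, protocol expects ?Bool  ✗

4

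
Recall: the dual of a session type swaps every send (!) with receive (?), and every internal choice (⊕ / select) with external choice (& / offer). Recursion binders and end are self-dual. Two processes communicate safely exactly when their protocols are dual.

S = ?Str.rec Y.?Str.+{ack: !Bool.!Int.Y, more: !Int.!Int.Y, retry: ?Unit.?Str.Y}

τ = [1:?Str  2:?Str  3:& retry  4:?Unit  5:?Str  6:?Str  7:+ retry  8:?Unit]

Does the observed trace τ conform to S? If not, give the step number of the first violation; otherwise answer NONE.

3

[1] ?Str  ✓  residual = rec Y.…
[2] ?Str  ✓  residual = +{ack: !Bool.!Int.rec Y.…, more: !Int.!Int.rec Y.…, retry: ?Unit.?Str.rec Y.…}
[3] got & retry, protocol expects + ack or + more or + retry  ✗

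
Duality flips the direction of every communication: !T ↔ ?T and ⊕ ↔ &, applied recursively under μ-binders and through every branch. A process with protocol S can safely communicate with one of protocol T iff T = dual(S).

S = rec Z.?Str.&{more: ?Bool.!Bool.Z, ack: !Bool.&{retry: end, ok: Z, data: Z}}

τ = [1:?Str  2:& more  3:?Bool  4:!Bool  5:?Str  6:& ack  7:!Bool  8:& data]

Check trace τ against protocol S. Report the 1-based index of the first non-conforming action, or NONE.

@1 ?Str  ✓  state: &{more: ?Bool.!Bool.rec Z.…, ack: !Bool.&{retry: end, ok: rec Z.…, data: rec Z.…}}
@2 & more  ✓  state: ?Bool.!Bool.rec Z.…
@3 ?Bool  ✓  state: !Bool.rec Z.…
@4 !Bool  ✓  state: rec Z.…
@5 ?Str  ✓  state: &{more: ?Bool.!Bool.rec Z.…, ack: !Bool.&{retry: end, ok: rec Z.…, data: rec Z.…}}
@6 & ack  ✓  state: !Bool.&{retry: end, ok: rec Z.…, data: rec Z.…}
@7 !Bool  ✓  state: &{retry: end, ok: rec Z.…, data: rec Z.…}
@8 & data  ✓  state: rec Z.…
trace exhausted — no violation

NONE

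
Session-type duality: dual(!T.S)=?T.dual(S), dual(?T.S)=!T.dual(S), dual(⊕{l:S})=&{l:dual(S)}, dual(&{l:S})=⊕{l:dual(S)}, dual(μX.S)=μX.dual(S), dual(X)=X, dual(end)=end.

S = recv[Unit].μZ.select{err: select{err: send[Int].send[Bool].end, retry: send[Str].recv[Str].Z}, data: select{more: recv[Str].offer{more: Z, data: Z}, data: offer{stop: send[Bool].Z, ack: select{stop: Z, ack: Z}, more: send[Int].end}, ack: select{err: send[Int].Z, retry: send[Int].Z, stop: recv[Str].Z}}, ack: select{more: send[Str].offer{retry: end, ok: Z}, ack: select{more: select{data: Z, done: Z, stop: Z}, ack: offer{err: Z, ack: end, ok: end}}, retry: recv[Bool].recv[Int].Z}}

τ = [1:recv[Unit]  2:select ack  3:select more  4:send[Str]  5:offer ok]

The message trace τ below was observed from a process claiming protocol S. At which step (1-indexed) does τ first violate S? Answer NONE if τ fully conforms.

step 1: recv[Unit]  ok  cont: μZ.…
step 2: select ack  ok  cont: select{more: send[Str].offer{retry: end, ok: μZ.…}, ack: select{more: select{data: μZ.…, done: μZ.…, stop: μZ.…}, ack: offer{err: μZ.…, ack: end, ok: end}}, retry: recv[Bool].recv[Int].μZ.…}
step 3: select more  ok  cont: send[Str].offer{retry: end, ok: μZ.…}
step 4: send[Str]  ok  cont: offer{retry: end, ok: μZ.…}
step 5: offer ok  ok  cont: μZ.…
all 5 steps conform

NONE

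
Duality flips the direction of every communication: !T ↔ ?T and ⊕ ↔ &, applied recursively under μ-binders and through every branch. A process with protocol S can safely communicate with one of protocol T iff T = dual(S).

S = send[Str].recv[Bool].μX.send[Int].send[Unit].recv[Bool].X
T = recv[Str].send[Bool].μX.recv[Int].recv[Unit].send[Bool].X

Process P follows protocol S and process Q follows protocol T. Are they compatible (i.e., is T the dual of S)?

send[Str] ‖ recv[Str]  match
  recv[Bool] ‖ send[Bool]  match
    μX ‖ μX  match (binder kept)
      send[Int] ‖ recv[Int]  match
        send[Unit] ‖ recv[Unit]  match
          recv[Bool] ‖ send[Bool]  match
            X ‖ X  match

YES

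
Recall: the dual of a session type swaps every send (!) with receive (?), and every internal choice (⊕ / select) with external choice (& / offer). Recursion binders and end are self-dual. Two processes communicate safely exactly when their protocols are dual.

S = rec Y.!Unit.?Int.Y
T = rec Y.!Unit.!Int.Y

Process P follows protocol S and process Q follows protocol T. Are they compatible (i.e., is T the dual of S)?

NO

rec Y | rec Y  ✓ (binder kept)
  !Unit | !Unit  ✗ same direction on both sides — not dual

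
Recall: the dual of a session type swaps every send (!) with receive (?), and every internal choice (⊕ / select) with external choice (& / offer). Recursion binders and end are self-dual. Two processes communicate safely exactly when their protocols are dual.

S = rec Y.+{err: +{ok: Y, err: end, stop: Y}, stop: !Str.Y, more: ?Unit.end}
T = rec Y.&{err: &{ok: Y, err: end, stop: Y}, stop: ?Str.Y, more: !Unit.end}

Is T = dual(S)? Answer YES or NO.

rec Y vs rec Y  ✓ (μ self-dual)
  +{err,stop,more} vs &{err,stop,more}  ✓ same labels
    • err:
      +{ok,err,stop} vs &{ok,err,stop}  ✓ same labels
        • ok:
          Y vs Y  ✓
        • err:
          end vs end  ✓
        • stop:
          Y vs Y  ✓
    • stop:
      !Str vs ?Str  ✓
        Y vs Y  ✓
    • more:
      ?Unit vs !Unit  ✓
        end vs end  ✓

YES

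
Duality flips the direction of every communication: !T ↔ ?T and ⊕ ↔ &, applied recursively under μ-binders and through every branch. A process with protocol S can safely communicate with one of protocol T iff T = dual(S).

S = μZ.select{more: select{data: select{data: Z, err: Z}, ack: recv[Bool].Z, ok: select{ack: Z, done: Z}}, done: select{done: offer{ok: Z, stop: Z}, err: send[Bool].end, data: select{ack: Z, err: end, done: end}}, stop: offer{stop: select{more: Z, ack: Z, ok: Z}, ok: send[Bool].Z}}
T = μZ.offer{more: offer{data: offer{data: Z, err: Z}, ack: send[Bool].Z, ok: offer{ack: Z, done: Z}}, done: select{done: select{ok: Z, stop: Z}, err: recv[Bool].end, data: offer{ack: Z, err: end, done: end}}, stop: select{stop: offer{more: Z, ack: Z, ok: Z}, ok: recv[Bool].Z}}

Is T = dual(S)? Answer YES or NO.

NO

μZ ‖ μZ  ✓ (rec unchanged)
  select{more,done,stop} ‖ offer{more,done,stop}  ✓ label sets agree
    case more:
      select{data,ack,ok} ‖ offer{data,ack,ok}  ✓ label sets agree
        case data:
          select{data,err} ‖ offer{data,err}  ✓ label sets agree
            case data:
              Z ‖ Z  ✓
            case err:
              Z ‖ Z  ✓
        case ack:
          recv[Bool] ‖ send[Bool]  ✓
            Z ‖ Z  ✓
        case ok:
          select{ack,done} ‖ offer{ack,done}  ✓ label sets agree
            case ack:
              Z ‖ Z  ✓
            case done:
              Z ‖ Z  ✓
    case done:
      select{done,err,data} ‖ select{done,err,data}  ✗ choice polarity not flipped — not dual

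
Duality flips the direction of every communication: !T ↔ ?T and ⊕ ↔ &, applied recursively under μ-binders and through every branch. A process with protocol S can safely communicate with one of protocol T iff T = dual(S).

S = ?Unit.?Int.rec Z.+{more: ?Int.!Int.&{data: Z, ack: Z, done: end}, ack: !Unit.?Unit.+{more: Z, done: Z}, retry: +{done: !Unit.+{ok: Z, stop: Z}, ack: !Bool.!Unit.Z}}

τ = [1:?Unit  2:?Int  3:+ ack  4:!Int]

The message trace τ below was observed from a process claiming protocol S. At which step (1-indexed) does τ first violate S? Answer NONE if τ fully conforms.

step 1: ?Unit  ok  residual = ?Int.rec Z.…
step 2: ?Int  ok  residual = rec Z.…
step 3: + ack  ok  residual = !Unit.?Unit.+{more: rec Z.…, done: rec Z.…}
step 4: got !Int, protocol expects !Unit  ✗

4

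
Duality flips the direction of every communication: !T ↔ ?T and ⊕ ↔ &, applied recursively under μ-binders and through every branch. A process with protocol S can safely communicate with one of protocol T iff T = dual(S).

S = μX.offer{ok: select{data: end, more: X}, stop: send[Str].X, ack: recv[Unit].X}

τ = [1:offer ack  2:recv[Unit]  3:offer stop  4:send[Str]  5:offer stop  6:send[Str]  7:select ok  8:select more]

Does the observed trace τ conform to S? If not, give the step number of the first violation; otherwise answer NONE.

7

@1 offer ack  ✓  cont: recv[Unit].μX.…
@2 recv[Unit]  ✓  cont: μX.…
@3 offer stop  ✓  cont: send[Str].μX.…
@4 send[Str]  ✓  cont: μX.…
@5 offer stop  ✓  cont: send[Str].μX.…
@6 send[Str]  ✓  cont: μX.…
@7 got select ok, protocol expects offer ok or offer stop or offer ack  ✗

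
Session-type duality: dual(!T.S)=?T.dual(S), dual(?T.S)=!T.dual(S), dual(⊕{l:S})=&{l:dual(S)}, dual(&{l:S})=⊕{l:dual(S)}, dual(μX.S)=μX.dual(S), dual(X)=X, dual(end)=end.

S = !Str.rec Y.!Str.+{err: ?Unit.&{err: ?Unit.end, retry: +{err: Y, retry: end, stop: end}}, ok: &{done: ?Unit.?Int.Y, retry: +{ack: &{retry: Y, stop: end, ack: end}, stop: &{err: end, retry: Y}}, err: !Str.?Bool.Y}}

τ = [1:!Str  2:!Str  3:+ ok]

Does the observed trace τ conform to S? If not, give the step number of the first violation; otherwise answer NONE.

NONE

[1] !Str  ok  now at rec Y.…
[2] !Str  ok  now at +{err: ?Unit.&{err: ?Unit.end, retry: +{err: rec Y.…, retry: end, stop: end}}, ok: &{done: ?Unit.?Int.rec Y.…, retry: +{ack: &{retry: rec Y.…, stop: end, ack: end}, stop: &{err: end, retry: rec Y.…}}, err: !Str.?Bool.rec Y.…}}
[3] + ok  ok  now at &{done: ?Unit.?Int.rec Y.…, retry: +{ack: &{retry: rec Y.…, stop: end, ack: end}, stop: &{err: end, retry: rec Y.…}}, err: !Str.?Bool.rec Y.…}
τ conforms to S (length 3)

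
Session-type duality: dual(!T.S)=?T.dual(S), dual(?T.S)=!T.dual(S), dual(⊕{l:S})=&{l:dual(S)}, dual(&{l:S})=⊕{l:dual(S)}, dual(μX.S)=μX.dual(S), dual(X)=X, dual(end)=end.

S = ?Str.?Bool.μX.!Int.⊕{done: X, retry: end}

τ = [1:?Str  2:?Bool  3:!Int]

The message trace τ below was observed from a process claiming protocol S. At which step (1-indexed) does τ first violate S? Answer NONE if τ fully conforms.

NONE

step 1: ?Str  match  state: ?Bool.μX.…
step 2: ?Bool  match  state: μX.…
step 3: !Int  match  state: ⊕{done: μX.…, retry: end}
all 3 steps conform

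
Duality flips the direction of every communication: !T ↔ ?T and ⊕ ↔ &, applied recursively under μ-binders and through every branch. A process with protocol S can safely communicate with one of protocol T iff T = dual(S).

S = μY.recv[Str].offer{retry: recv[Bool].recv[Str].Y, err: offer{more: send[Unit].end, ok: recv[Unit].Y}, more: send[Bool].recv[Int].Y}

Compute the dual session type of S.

μY.send[Str].select{retry: send[Bool].send[Str].Y, err: select{more: recv[Unit].end, ok: send[Unit].Y}, more: recv[Bool].send[Int].Y}

μY → μY  (binder kept)
  recv[Str] → send[Str]
    offer{retry,err,more} → select{retry,err,more}  (external→internal)
      • retry:
        recv[Bool] → send[Bool]
          recv[Str] → send[Str]
            Y self-dual
      • err:
        offer{more,ok} → select{more,ok}  (external→internal)
          • more:
            send[Unit] → recv[Unit]
              end self-dual
          • ok:
            recv[Unit] → send[Unit]
              Y self-dual
      • more:
        send[Bool] → recv[Bool]
          recv[Int] → send[Int]
            Y self-dual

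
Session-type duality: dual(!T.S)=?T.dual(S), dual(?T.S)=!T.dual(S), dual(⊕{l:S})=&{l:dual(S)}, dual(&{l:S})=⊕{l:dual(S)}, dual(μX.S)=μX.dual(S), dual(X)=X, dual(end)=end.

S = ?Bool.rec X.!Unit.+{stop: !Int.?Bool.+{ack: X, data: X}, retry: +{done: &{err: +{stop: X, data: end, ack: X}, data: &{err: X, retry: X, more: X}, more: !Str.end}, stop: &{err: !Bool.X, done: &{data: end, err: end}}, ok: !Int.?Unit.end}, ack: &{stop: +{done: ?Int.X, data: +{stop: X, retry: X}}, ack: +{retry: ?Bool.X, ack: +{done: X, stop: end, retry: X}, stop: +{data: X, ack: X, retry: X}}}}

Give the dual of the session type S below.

?Bool ↦ !Bool
  rec X ↦ rec X  (rec unchanged)
    !Unit ↦ ?Unit
      +{stop,retry,ack} ↦ &{stop,retry,ack}  (internal→external)
        case stop:
          !Int ↦ ?Int
            ?Bool ↦ !Bool
              +{ack,data} ↦ &{ack,data}  (internal→external)
                case ack:
                  X ↦ X
                case data:
                  X ↦ X
        case retry:
          +{done,stop,ok} ↦ &{done,stop,ok}  (internal→external)
            case done:
              &{err,data,more} ↦ +{err,data,more}  (external→internal)
                case err:
                  +{stop,data,ack} ↦ &{stop,data,ack}  (internal→external)
                    case stop:
                      X ↦ X
                    case data:
                      end ↦ end
                    case ack:
                      X ↦ X
                case data:
                  &{err,retry,more} ↦ +{err,retry,more}  (external→internal)
                    case err:
                      X ↦ X
                    case retry:
                      X ↦ X
                    case more:
                      X ↦ X
                case more:
                  !Str ↦ ?Str
                    end ↦ end
            case stop:
              &{err,done} ↦ +{err,done}  (external→internal)
                case err:
                  !Bool ↦ ?Bool
                    X ↦ X
                case done:
                  &{data,err} ↦ +{data,err}  (external→internal)
                    case data:
                      end ↦ end
                    case err:
                      end ↦ end
            case ok:
              !Int ↦ ?Int
                ?Unit ↦ !Unit
                  end ↦ end
        case ack:
          &{stop,ack} ↦ +{stop,ack}  (external→internal)
            case stop:
              +{done,data} ↦ &{done,data}  (internal→external)
                case done:
                  ?Int ↦ !Int
                    X ↦ X
                case data:
                  +{stop,retry} ↦ &{stop,retry}  (internal→external)
                    case stop:
                      X ↦ X
                    case retry:
                      X ↦ X
            case ack:
              +{retry,ack,stop} ↦ &{retry,ack,stop}  (internal→external)
                case retry:
                  ?Bool ↦ !Bool
                    X ↦ X
                case ack:
                  +{done,stop,retry} ↦ &{done,stop,retry}  (internal→external)
                    case done:
                      X ↦ X
                    case stop:
                      end ↦ end
                    case retry:
                      X ↦ X
                case stop:
                  +{data,ack,retry} ↦ &{data,ack,retry}  (internal→external)
                    case data:
                      X ↦ X
                    case ack:
                      X ↦ X
                    case retry:
                      X ↦ X

!Bool.rec X.?Unit.&{stop: ?Int.!Bool.&{ack: X, data: X}, retry: &{done: +{err: &{stop: X, data: end, ack: X}, data: +{err: X, retry: X, more: X}, more: ?Str.end}, stop: +{err: ?Bool.X, done: +{data: end, err: end}}, ok: ?Int.!Unit.end}, ack: +{stop: &{done: !Int.X, data: &{stop: X, retry: X}}, ack: &{retry: !Bool.X, ack: &{done: X, stop: end, retry: X}, stop: &{data: X, ack: X, retry: X}}}}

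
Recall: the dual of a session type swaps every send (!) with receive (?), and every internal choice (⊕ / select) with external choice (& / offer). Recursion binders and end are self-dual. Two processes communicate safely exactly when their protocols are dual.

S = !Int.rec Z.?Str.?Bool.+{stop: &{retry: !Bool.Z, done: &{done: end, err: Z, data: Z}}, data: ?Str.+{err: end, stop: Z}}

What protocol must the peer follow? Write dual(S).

?Int.rec Z.!Str.!Bool.&{stop: +{retry: ?Bool.Z, done: +{done: end, err: Z, data: Z}}, data: !Str.&{err: end, stop: Z}}

!Int → ?Int
  rec Z → rec Z  (μ self-dual)
    ?Str → !Str
      ?Bool → !Bool
        +{stop,data} → &{stop,data}  (⊕→&)
          [stop]
            &{retry,done} → +{retry,done}  (external→internal)
              [retry]
                !Bool → ?Bool
                  Z self-dual
              [done]
                &{done,err,data} → +{done,err,data}  (external→internal)
                  [done]
                    end self-dual
                  [err]
                    Z self-dual
                  [data]
                    Z self-dual
          [data]
            ?Str → !Str
              +{err,stop} → &{err,stop}  (⊕→&)
                [err]
                  end self-dual
                [stop]
                  Z self-dual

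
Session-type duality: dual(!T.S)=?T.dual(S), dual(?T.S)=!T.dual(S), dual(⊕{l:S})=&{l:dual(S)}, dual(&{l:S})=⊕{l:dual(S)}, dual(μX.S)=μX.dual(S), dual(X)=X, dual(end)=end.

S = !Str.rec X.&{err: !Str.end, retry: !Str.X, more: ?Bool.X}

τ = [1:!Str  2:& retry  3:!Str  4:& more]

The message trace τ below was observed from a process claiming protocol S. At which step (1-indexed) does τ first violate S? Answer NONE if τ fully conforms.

NONE

step 1: !Str  ok  state: rec X.…
step 2: & retry  ok  state: !Str.rec X.…
step 3: !Str  ok  state: rec X.…
step 4: & more  ok  state: ?Bool.rec X.…
trace exhausted — no violation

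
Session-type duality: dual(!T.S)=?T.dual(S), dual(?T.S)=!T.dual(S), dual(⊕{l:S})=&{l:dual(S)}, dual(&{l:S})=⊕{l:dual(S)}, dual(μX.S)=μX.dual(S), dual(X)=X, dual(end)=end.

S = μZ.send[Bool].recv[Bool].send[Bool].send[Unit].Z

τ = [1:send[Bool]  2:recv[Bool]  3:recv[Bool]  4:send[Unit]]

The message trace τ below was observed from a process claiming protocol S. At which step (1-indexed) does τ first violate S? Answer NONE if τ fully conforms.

3

[1] send[Bool]  ✓  residual = recv[Bool].send[Bool].send[Unit].μZ.…
[2] recv[Bool]  ✓  residual = send[Bool].send[Unit].μZ.…
[3] got recv[Bool], protocol expects send[Bool]  ✗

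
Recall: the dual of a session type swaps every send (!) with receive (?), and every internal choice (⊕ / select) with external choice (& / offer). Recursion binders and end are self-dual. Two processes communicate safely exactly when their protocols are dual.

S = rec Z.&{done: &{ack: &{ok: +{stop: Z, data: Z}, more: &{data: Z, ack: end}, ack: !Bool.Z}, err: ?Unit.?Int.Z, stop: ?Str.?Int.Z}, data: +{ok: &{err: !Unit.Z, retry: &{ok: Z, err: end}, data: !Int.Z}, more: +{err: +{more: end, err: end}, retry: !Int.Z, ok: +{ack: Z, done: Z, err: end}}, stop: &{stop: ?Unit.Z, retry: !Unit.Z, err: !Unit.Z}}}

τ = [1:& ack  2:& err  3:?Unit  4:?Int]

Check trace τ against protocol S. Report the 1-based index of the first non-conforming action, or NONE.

1

step 1: got & ack, protocol expects & done or & data  ✗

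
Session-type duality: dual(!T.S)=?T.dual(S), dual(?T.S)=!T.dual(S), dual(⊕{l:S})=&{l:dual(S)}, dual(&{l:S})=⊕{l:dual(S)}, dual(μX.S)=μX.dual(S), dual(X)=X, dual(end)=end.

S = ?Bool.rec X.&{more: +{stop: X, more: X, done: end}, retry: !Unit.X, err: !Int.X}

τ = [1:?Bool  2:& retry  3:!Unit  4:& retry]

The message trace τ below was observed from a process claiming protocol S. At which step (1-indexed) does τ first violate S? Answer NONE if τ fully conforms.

NONE

[1] ?Bool  match  residual = rec X.…
[2] & retry  match  residual = !Unit.rec X.…
[3] !Unit  match  residual = rec X.…
[4] & retry  match  residual = !Unit.rec X.…
τ conforms to S (length 4)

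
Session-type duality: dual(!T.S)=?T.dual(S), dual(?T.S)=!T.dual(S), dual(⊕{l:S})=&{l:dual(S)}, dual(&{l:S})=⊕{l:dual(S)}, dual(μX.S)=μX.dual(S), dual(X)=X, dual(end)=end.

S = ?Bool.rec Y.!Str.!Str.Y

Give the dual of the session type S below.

!Bool.rec Y.?Str.?Str.Y

?Bool ↦ !Bool
  rec Y ↦ rec Y  (binder kept)
    !Str ↦ ?Str
      !Str ↦ ?Str
        Y self-dual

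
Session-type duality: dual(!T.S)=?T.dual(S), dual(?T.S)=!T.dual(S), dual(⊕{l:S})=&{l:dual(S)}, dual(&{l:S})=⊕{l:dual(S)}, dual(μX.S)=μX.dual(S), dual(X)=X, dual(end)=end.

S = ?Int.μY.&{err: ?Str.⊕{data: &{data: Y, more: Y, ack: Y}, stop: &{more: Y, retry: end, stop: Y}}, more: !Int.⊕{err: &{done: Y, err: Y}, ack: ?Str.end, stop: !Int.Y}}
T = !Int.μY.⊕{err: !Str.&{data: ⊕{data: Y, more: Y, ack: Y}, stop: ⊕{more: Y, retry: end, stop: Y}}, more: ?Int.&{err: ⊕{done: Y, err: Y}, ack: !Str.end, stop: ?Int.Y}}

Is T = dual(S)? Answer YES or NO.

YES

?Int ‖ !Int  ✓
  μY ‖ μY  ✓ (μ self-dual)
    &{err,more} ‖ ⊕{err,more}  ✓ labels match
      [err]
        ?Str ‖ !Str  ✓
          ⊕{data,stop} ‖ &{data,stop}  ✓ labels match
            [data]
              &{data,more,ack} ‖ ⊕{data,more,ack}  ✓ labels match
                [data]
                  Y ‖ Y  ✓
                [more]
                  Y ‖ Y  ✓
                [ack]
                  Y ‖ Y  ✓
            [stop]
              &{more,retry,stop} ‖ ⊕{more,retry,stop}  ✓ labels match
                [more]
                  Y ‖ Y  ✓
                [retry]
                  end ‖ end  ✓
                [stop]
                  Y ‖ Y  ✓
      [more]
        !Int ‖ ?Int  ✓
          ⊕{err,ack,stop} ‖ &{err,ack,stop}  ✓ labels match
            [err]
              &{done,err} ‖ ⊕{done,err}  ✓ labels match
                [done]
                  Y ‖ Y  ✓
                [err]
                  Y ‖ Y  ✓
            [ack]
              ?Str ‖ !Str  ✓
                end ‖ end  ✓
            [stop]
              !Int ‖ ?Int  ✓
                Y ‖ Y  ✓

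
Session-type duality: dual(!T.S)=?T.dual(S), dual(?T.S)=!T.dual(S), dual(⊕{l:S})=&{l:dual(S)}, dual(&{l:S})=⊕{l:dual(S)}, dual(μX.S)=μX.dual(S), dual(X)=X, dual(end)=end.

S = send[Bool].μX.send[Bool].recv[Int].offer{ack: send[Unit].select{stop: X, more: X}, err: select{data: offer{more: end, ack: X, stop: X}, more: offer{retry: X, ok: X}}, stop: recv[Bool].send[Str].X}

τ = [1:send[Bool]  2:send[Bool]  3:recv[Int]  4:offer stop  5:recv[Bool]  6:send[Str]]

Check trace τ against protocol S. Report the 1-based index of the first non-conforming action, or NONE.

NONE

step 1: send[Bool]  ok  residual = μX.…
step 2: send[Bool]  ok  residual = recv[Int].offer{ack: send[Unit].select{stop: μX.…, more: μX.…}, err: select{data: offer{more: end, ack: μX.…, stop: μX.…}, more: offer{retry: μX.…, ok: μX.…}}, stop: recv[Bool].send[Str].μX.…}
step 3: recv[Int]  ok  residual = offer{ack: send[Unit].select{stop: μX.…, more: μX.…}, err: select{data: offer{more: end, ack: μX.…, stop: μX.…}, more: offer{retry: μX.…, ok: μX.…}}, stop: recv[Bool].send[Str].μX.…}
step 4: offer stop  ok  residual = recv[Bool].send[Str].μX.…
step 5: recv[Bool]  ok  residual = send[Str].μX.…
step 6: send[Str]  ok  residual = μX.…
all 6 steps conform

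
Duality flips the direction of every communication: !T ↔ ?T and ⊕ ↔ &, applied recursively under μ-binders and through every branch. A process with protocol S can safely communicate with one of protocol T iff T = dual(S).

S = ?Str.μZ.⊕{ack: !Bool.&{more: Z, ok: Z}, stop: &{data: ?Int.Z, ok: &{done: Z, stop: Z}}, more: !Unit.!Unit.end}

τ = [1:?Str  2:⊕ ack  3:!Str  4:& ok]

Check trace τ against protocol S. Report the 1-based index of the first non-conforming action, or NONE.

@1 ?Str  match  now at μZ.…
@2 ⊕ ack  match  now at !Bool.&{more: μZ.…, ok: μZ.…}
@3 got !Str, protocol expects !Bool  ✗

3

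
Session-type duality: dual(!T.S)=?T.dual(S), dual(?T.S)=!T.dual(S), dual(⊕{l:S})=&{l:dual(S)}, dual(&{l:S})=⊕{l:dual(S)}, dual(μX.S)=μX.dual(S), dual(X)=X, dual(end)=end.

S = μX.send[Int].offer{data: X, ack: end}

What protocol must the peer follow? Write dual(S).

μX.recv[Int].select{data: X, ack: end}

μX ↦ μX  (binder kept)
  send[Int] ↦ recv[Int]
    offer{data,ack} ↦ select{data,ack}  (&→⊕)
      case data:
        X ↦ X
      case ack:
        end ↦ end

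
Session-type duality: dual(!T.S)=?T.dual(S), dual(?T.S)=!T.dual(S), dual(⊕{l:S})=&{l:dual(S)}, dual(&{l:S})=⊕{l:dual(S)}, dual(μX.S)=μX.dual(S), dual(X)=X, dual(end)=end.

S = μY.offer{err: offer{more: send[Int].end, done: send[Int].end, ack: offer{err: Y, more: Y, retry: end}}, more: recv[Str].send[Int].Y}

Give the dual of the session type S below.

μY → μY  (binder kept)
  offer{err,more} → select{err,more}  (offer→select)
    [err]
      offer{more,done,ack} → select{more,done,ack}  (offer→select)
        [more]
          send[Int] → recv[Int]
            dual(end) = end
        [done]
          send[Int] → recv[Int]
            dual(end) = end
        [ack]
          offer{err,more,retry} → select{err,more,retry}  (offer→select)
            [err]
              dual(Y) = Y
            [more]
              dual(Y) = Y
            [retry]
              dual(end) = end
    [more]
      recv[Str] → send[Str]
        send[Int] → recv[Int]
          dual(Y) = Y

μY.select{err: select{more: recv[Int].end, done: recv[Int].end, ack: select{err: Y, more: Y, retry: end}}, more: send[Str].recv[Int].Y}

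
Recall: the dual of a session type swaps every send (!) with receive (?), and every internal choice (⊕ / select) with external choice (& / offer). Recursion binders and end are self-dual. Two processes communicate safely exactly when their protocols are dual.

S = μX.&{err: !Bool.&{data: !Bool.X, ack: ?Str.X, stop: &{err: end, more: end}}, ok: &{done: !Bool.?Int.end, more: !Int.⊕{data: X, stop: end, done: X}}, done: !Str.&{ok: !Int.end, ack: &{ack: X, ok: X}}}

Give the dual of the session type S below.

μX.⊕{err: ?Bool.⊕{data: ?Bool.X, ack: !Str.X, stop: ⊕{err: end, more: end}}, ok: ⊕{done: ?Bool.!Int.end, more: ?Int.&{data: X, stop: end, done: X}}, done: ?Str.⊕{ok: ?Int.end, ack: ⊕{ack: X, ok: X}}}

μX = μX  (rec unchanged)
  &{err,ok,done} = ⊕{err,ok,done}  (external→internal)
    • err:
      !Bool = ?Bool
        &{data,ack,stop} = ⊕{data,ack,stop}  (external→internal)
          • data:
            !Bool = ?Bool
              X self-dual
          • ack:
            ?Str = !Str
              X self-dual
          • stop:
            &{err,more} = ⊕{err,more}  (external→internal)
              • err:
                end self-dual
              • more:
                end self-dual
    • ok:
      &{done,more} = ⊕{done,more}  (external→internal)
        • done:
          !Bool = ?Bool
            ?Int = !Int
              end self-dual
        • more:
          !Int = ?Int
            ⊕{data,stop,done} = &{data,stop,done}  (⊕→&)
              • data:
                X self-dual
              • stop:
                end self-dual
              • done:
                X self-dual
    • done:
      !Str = ?Str
        &{ok,ack} = ⊕{ok,ack}  (external→internal)
          • ok:
            !Int = ?Int
              end self-dual
          • ack:
            &{ack,ok} = ⊕{ack,ok}  (external→internal)
              • ack:
                X self-dual
              • ok:
                X self-dual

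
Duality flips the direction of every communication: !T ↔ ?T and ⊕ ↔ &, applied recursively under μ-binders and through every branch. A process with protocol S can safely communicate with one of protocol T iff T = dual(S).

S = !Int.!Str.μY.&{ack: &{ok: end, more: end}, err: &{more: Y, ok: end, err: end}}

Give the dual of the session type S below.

?Int.?Str.μY.⊕{ack: ⊕{ok: end, more: end}, err: ⊕{more: Y, ok: end, err: end}}

!Int = ?Int
  !Str = ?Str
    μY = μY  (rec unchanged)
      &{ack,err} = ⊕{ack,err}  (&→⊕)
        [ack]
          &{ok,more} = ⊕{ok,more}  (&→⊕)
            [ok]
              dual(end) = end
            [more]
              dual(end) = end
        [err]
          &{more,ok,err} = ⊕{more,ok,err}  (&→⊕)
            [more]
              dual(Y) = Y
            [ok]
              dual(end) = end
            [err]
              dual(end) = end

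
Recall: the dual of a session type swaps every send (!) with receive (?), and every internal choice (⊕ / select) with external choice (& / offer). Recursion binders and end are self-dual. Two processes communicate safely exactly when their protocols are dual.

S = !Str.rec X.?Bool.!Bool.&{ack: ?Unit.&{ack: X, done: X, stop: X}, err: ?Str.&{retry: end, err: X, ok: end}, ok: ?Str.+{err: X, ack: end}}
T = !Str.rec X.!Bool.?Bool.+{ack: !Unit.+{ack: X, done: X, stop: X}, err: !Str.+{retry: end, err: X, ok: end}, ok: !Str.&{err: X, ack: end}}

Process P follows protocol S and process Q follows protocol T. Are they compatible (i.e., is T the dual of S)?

!Str | !Str  ✗ same direction on both sides — not dual

NO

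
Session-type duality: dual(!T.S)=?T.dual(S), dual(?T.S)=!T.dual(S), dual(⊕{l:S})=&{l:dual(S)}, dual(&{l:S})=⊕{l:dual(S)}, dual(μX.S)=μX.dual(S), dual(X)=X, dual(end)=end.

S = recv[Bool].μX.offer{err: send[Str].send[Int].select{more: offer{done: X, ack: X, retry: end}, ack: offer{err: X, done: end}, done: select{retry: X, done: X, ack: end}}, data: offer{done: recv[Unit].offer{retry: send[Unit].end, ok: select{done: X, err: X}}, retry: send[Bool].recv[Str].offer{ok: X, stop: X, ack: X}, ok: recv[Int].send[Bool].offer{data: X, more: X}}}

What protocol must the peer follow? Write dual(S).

recv[Bool] → send[Bool]
  μX → μX  (binder kept)
    offer{err,data} → select{err,data}  (&→⊕)
      • err:
        send[Str] → recv[Str]
          send[Int] → recv[Int]
            select{more,ack,done} → offer{more,ack,done}  (⊕→&)
              • more:
                offer{done,ack,retry} → select{done,ack,retry}  (&→⊕)
                  • done:
                    dual(X) = X
                  • ack:
                    dual(X) = X
                  • retry:
                    dual(end) = end
              • ack:
                offer{err,done} → select{err,done}  (&→⊕)
                  • err:
                    dual(X) = X
                  • done:
                    dual(end) = end
              • done:
                select{retry,done,ack} → offer{retry,done,ack}  (⊕→&)
                  • retry:
                    dual(X) = X
                  • done:
                    dual(X) = X
                  • ack:
                    dual(end) = end
      • data:
        offer{done,retry,ok} → select{done,retry,ok}  (&→⊕)
          • done:
            recv[Unit] → send[Unit]
              offer{retry,ok} → select{retry,ok}  (&→⊕)
                • retry:
                  send[Unit] → recv[Unit]
                    dual(end) = end
                • ok:
                  select{done,err} → offer{done,err}  (⊕→&)
                    • done:
                      dual(X) = X
                    • err:
                      dual(X) = X
          • retry:
            send[Bool] → recv[Bool]
              recv[Str] → send[Str]
                offer{ok,stop,ack} → select{ok,stop,ack}  (&→⊕)
                  • ok:
                    dual(X) = X
                  • stop:
                    dual(X) = X
                  • ack:
                    dual(X) = X
          • ok:
            recv[Int] → send[Int]
              send[Bool] → recv[Bool]
                offer{data,more} → select{data,more}  (&→⊕)
                  • data:
                    dual(X) = X
                  • more:
                    dual(X) = X

send[Bool].μX.select{err: recv[Str].recv[Int].offer{more: select{done: X, ack: X, retry: end}, ack: select{err: X, done: end}, done: offer{retry: X, done: X, ack: end}}, data: select{done: send[Unit].select{retry: recv[Unit].end, ok: offer{done: X, err: X}}, retry: recv[Bool].send[Str].select{ok: X, stop: X, ack: X}, ok: send[Int].recv[Bool].select{data: X, more: X}}}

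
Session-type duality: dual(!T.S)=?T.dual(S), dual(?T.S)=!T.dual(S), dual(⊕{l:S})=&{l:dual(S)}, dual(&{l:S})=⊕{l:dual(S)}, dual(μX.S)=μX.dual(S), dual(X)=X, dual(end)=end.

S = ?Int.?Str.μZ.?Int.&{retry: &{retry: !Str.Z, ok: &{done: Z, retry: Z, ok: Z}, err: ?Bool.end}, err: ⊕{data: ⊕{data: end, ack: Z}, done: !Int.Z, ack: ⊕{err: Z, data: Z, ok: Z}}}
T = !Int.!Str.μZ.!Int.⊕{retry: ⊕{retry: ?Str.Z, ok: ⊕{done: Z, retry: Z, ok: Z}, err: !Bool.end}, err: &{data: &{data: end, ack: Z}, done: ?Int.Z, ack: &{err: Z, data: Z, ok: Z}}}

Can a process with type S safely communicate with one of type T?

?Int vs !Int  match
  ?Str vs !Str  match
    μZ vs μZ  match (μ self-dual)
      ?Int vs !Int  match
        &{retry,err} vs ⊕{retry,err}  match label sets agree
          case retry:
            &{retry,ok,err} vs ⊕{retry,ok,err}  match label sets agree
              case retry:
                !Str vs ?Str  match
                  Z vs Z  match
              case ok:
                &{done,retry,ok} vs ⊕{done,retry,ok}  match label sets agree
                  case done:
                    Z vs Z  match
                  case retry:
                    Z vs Z  match
                  case ok:
                    Z vs Z  match
              case err:
                ?Bool vs !Bool  match
                  end vs end  match
          case err:
            ⊕{data,done,ack} vs &{data,done,ack}  match label sets agree
              case data:
                ⊕{data,ack} vs &{data,ack}  match label sets agree
                  case data:
                    end vs end  match
                  case ack:
                    Z vs Z  match
              case done:
                !Int vs ?Int  match
                  Z vs Z  match
              case ack:
                ⊕{err,data,ok} vs &{err,data,ok}  match label sets agree
                  case err:
                    Z vs Z  match
                  case data:
                    Z vs Z  match
                  case ok:
                    Z vs Z  match

YES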